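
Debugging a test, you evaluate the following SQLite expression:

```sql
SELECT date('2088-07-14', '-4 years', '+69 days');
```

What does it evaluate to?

2084-09-21

Adding -4 years to 2088-07-14 gives 2084-07-14.
Applying '+69 days' to 2084-07-14: counting 69 days forward gives 2084-09-21.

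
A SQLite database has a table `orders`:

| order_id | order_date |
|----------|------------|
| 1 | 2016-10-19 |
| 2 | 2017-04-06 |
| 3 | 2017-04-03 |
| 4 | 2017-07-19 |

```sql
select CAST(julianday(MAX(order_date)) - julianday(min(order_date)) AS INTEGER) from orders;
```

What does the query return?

MIN = 2016-10-19, MAX = 2017-07-19.
12 days remain in October 2016 after the 19th (31 − 19).
Full months from November 2016 through June 2017 contribute their day counts.
Then 19 days into July 2017.
Total: 12 + 30 + 31 + 31 + 28 + 31 + 30 + 31 + 30 + 19 = 273.

273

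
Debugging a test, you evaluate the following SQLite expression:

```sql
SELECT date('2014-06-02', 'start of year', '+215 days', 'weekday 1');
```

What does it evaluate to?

`start of year` rewinds 2014-06-02 to 2014-01-01.
Applying '+215 days' to 2014-01-01: counting 215 days forward gives 2014-08-04.
`weekday 1` advances to the next Monday; 2014-08-04 is already a Monday, so it stays at 2014-08-04.

2014-08-04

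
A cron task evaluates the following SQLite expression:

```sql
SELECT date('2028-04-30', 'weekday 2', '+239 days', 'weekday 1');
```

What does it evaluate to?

2029-01-01

`weekday 2` advances to the next Tuesday; 2028-04-30 is a Sunday, so it moves forward to 2028-05-02.
Applying '+239 days' to 2028-05-02: counting 239 days forward gives 2028-12-27.
`weekday 1` advances to the next Monday; 2028-12-27 is a Wednesday, so it moves forward to 2029-01-01.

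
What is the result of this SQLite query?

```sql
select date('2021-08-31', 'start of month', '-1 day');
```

`start of month` rewinds 2021-08-31 to 2021-08-01.
Going back 1 day from 2021-08-01 reaches 2021-07-31 (last day of July, 31 days).

2021-07-31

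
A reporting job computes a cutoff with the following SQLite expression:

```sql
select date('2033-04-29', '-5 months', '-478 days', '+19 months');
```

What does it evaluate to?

2033-03-09

Adding -5 months to 2033-04-29 gives 2032-11-29.
Applying '-478 days' to 2032-11-29: counting 478 days back gives 2031-08-09.
Adding +19 months to 2031-08-09 gives 2033-03-09.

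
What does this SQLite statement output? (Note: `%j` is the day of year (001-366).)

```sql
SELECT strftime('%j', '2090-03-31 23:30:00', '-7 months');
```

First apply '-7 months': 2090-03-31 23:30:00 → 2089-08-31 23:30:00.
Day-of-year for 2089-08-31: days since 2089-01-01 inclusive = 243, zero-padded to 243.

243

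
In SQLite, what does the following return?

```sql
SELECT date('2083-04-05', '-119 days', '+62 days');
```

2083-02-07

Applying '-119 days' to 2083-04-05: counting 119 days back gives 2082-12-07.
Applying '+62 days' to 2082-12-07: counting 62 days forward gives 2083-02-07.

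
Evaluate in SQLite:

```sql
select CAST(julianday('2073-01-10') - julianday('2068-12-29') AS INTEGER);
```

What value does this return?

1473

2 days remain in December 2068 after the 29th (31 − 29).
Full months from January 2069 through December 2072 contribute their day counts.
Then 10 days into January 2073.
Total: 2 + 31 + 28 + 31 + 30 + 31 + 30 + 31 + 31 + 30 + 31 + 30 + 31 + 31 + 28 + 31 + 30 + 31 + 30 + 31 + 31 + 30 + 31 + 30 + 31 + 31 + 28 + 31 + 30 + 31 + 30 + 31 + 31 + 30 + 31 + 30 + 31 + 31 + 29 + 31 + 30 + 31 + 30 + 31 + 31 + 30 + 31 + 30 + 31 + 10 = 1473.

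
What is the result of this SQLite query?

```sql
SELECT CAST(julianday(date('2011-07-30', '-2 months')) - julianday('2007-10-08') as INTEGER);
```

Adding -2 months to 2011-07-30 gives 2011-05-30.
23 days remain in October 2007 after the 8th (31 − 8).
Full months from November 2007 through April 2011 contribute their day counts.
Then 30 days into May 2011.
Total: 23 + 30 + 31 + 31 + 29 + 31 + 30 + 31 + 30 + 31 + 31 + 30 + 31 + 30 + 31 + 31 + 28 + 31 + 30 + 31 + 30 + 31 + 31 + 30 + 31 + 30 + 31 + 31 + 28 + 31 + 30 + 31 + 30 + 31 + 31 + 30 + 31 + 30 + 31 + 31 + 28 + 31 + 30 + 30 = 1330.

1330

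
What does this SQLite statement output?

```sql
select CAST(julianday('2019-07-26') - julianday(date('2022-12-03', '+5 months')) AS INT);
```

-1377

Adding +5 months to 2022-12-03 gives 2023-05-03.
5 days remain in July 2019 after the 26th (31 − 26).
Full months from August 2019 through April 2023 contribute their day counts.
Then 3 days into May 2023.
Total: 5 + 31 + 30 + 31 + 30 + 31 + 31 + 29 + 31 + 30 + 31 + 30 + 31 + 31 + 30 + 31 + 30 + 31 + 31 + 28 + 31 + 30 + 31 + 30 + 31 + 31 + 30 + 31 + 30 + 31 + 31 + 28 + 31 + 30 + 31 + 30 + 31 + 31 + 30 + 31 + 30 + 31 + 31 + 28 + 31 + 30 + 3 = 1377.
The subtraction is earlier − later, so the result is −1377 → -1377.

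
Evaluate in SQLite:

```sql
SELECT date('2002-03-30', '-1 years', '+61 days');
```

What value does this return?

Adding -1 year to 2002-03-30 gives 2001-03-30.
Applying '+61 days' to 2001-03-30: counting 61 days forward gives 2001-05-30.

2001-05-30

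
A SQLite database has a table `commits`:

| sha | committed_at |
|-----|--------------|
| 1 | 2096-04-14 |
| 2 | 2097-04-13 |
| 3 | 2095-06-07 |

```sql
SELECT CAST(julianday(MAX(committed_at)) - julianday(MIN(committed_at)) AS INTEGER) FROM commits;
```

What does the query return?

676

MIN = 2095-06-07, MAX = 2097-04-13.
23 days remain in June 2095 after the 7th (30 − 7).
Full months from July 2095 through March 2097 contribute their day counts.
Then 13 days into April 2097.
Total: 23 + 31 + 31 + 30 + 31 + 30 + 31 + 31 + 29 + 31 + 30 + 31 + 30 + 31 + 31 + 30 + 31 + 30 + 31 + 31 + 28 + 31 + 13 = 676.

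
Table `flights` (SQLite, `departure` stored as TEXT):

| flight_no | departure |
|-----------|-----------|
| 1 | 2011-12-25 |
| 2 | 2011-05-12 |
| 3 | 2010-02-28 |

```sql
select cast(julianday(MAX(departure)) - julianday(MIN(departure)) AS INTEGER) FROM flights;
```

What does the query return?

665

MIN = 2010-02-28, MAX = 2011-12-25.
0 days remain in February 2010 after the 28th (28 − 28).
Full months from March 2010 through November 2011 contribute their day counts.
Then 25 days into December 2011.
Total: 0 + 31 + 30 + 31 + 30 + 31 + 31 + 30 + 31 + 30 + 31 + 31 + 28 + 31 + 30 + 31 + 30 + 31 + 31 + 30 + 31 + 30 + 25 = 665.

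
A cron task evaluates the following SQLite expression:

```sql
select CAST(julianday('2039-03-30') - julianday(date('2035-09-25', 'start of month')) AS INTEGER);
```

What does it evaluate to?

`start of month` rewinds 2035-09-25 to 2035-09-01.
29 days remain in September 2035 after the 1st (30 − 1).
Full months from October 2035 through February 2039 contribute their day counts.
Then 30 days into March 2039.
Total: 29 + 31 + 30 + 31 + 31 + 29 + 31 + 30 + 31 + 30 + 31 + 31 + 30 + 31 + 30 + 31 + 31 + 28 + 31 + 30 + 31 + 30 + 31 + 31 + 30 + 31 + 30 + 31 + 31 + 28 + 31 + 30 + 31 + 30 + 31 + 31 + 30 + 31 + 30 + 31 + 31 + 28 + 30 = 1306.

1306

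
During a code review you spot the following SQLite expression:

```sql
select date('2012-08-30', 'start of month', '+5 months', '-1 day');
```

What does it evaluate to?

2012-12-31

`start of month` rewinds 2012-08-30 to 2012-08-01.
Adding +5 months to 2012-08-01 gives 2013-01-01.
Going back 1 day from 2013-01-01 reaches 2012-12-31 (last day of December, 31 days).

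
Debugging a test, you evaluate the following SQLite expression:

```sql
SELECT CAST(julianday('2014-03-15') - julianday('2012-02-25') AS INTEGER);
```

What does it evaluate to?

4 days remain in February 2012 after the 25th (29 − 25).
Full months from March 2012 through February 2014 contribute their day counts.
Then 15 days into March 2014.
Total: 4 + 31 + 30 + 31 + 30 + 31 + 31 + 30 + 31 + 30 + 31 + 31 + 28 + 31 + 30 + 31 + 30 + 31 + 31 + 30 + 31 + 30 + 31 + 31 + 28 + 15 = 749.

749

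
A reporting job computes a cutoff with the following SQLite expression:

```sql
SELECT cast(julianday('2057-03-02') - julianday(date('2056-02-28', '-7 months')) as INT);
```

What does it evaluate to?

583

Adding -7 months to 2056-02-28 gives 2055-07-28.
3 days remain in July 2055 after the 28th (31 − 28).
Full months from August 2055 through February 2057 contribute their day counts.
Then 2 days into March 2057.
Total: 3 + 31 + 30 + 31 + 30 + 31 + 31 + 29 + 31 + 30 + 31 + 30 + 31 + 31 + 30 + 31 + 30 + 31 + 31 + 28 + 2 = 583.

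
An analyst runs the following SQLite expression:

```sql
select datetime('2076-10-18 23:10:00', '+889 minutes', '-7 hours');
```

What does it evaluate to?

889 minutes = 14h 49m; +889 minutes from 2076-10-18 23:10:00 is 2076-10-19 13:59:00 (crosses midnight).
-7 hours from 2076-10-19 13:59:00 is 2076-10-19 06:59:00.

2076-10-19 06:59:00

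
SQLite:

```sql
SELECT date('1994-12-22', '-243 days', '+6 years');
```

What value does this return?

2000-04-23

Applying '-243 days' to 1994-12-22: counting 243 days back gives 1994-04-23.
Adding +6 years to 1994-04-23 gives 2000-04-23.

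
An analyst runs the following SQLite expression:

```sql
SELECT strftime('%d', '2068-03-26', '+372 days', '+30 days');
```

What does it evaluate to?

02

First apply '+372 days', '+30 days': 2068-03-26 → 2069-05-02.
`%d` extracts the 2-digit day of month: 02.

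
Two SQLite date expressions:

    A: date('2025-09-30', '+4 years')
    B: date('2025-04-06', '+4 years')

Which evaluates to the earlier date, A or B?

B

A = 2029-09-30.
B = 2029-04-06.
B is earlier.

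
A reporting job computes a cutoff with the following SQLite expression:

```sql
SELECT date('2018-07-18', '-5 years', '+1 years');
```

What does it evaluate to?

2014-07-18

Adding -5 years to 2018-07-18 gives 2013-07-18.
Adding +1 year to 2013-07-18 gives 2014-07-18.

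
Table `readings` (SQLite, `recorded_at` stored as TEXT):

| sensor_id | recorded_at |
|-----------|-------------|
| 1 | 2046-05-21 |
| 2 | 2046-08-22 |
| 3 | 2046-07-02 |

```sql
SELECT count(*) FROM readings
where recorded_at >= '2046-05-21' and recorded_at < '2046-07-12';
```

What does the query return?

Rows in [2046-05-21, 2046-07-12): 2046-05-21, 2046-07-02 → 2 rows.

2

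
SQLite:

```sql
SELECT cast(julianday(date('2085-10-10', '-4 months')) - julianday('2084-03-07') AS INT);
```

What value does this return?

460

Adding -4 months to 2085-10-10 gives 2085-06-10.
24 days remain in March 2084 after the 7th (31 − 7).
Full months from April 2084 through May 2085 contribute their day counts.
Then 10 days into June 2085.
Total: 24 + 30 + 31 + 30 + 31 + 31 + 30 + 31 + 30 + 31 + 31 + 28 + 31 + 30 + 31 + 10 = 460.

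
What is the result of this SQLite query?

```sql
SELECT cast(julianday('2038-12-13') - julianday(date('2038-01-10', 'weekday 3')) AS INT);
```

`weekday 3` advances to the next Wednesday; 2038-01-10 is a Sunday, so it moves forward to 2038-01-13.
18 days remain in January 2038 after the 13th (31 − 13).
Full months from February 2038 through November 2038 contribute their day counts.
Then 13 days into December 2038.
Total: 18 + 28 + 31 + 30 + 31 + 30 + 31 + 31 + 30 + 31 + 30 + 13 = 334.

334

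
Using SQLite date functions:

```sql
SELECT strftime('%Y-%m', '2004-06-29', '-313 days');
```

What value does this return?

2003-08

First apply '-313 days': 2004-06-29 → 2003-08-21.
`%Y-%m` extracts the year-month: 2003-08.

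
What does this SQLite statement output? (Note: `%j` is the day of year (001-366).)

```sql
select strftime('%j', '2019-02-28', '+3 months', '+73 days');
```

First apply '+3 months', '+73 days': 2019-02-28 → 2019-08-09.
Day-of-year for 2019-08-09: days since 2019-01-01 inclusive = 221, zero-padded to 221.

221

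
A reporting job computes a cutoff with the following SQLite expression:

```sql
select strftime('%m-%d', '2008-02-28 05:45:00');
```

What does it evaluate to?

02-28

`%m-%d` extracts the month-day: 02-28.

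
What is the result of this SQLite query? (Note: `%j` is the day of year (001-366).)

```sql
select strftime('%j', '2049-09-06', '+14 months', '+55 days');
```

First apply '+14 months', '+55 days': 2049-09-06 → 2050-12-31.
Day-of-year for 2050-12-31: days since 2050-01-01 inclusive = 365, zero-padded to 365.

365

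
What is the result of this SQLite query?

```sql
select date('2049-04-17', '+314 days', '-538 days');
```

2048-09-05

Applying '+314 days' to 2049-04-17: counting 314 days forward gives 2050-02-25.
Applying '-538 days' to 2050-02-25: counting 538 days back gives 2048-09-05.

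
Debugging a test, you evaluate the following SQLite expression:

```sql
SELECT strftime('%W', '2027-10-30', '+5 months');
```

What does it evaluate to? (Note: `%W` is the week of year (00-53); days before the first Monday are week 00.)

13

First apply '+5 months': 2027-10-30 → 2028-03-30.
2028-03-30 is a Thursday. SQLite's %W counts Mondays since the year started; the result is 13.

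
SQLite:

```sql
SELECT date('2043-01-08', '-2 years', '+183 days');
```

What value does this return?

Adding -2 years to 2043-01-08 gives 2041-01-08.
Applying '+183 days' to 2041-01-08: counting 183 days forward gives 2041-07-10.

2041-07-10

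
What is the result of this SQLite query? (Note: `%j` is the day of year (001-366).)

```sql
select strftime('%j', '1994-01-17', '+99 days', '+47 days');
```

163

First apply '+99 days', '+47 days': 1994-01-17 → 1994-06-12.
Day-of-year for 1994-06-12: days since 1994-01-01 inclusive = 163, zero-padded to 163.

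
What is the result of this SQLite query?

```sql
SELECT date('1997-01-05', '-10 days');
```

1996-12-26

Going back 5 days from 1997-01-05 reaches 1996-12-31 (last day of December, 31 days).
Going back 5 days within December lands on 1996-12-26.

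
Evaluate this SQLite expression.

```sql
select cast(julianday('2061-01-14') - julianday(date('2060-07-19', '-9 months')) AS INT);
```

453

Adding -9 months to 2060-07-19 gives 2059-10-19.
12 days remain in October 2059 after the 19th (31 − 19).
Full months from November 2059 through December 2060 contribute their day counts.
Then 14 days into January 2061.
Total: 12 + 30 + 31 + 31 + 29 + 31 + 30 + 31 + 30 + 31 + 31 + 30 + 31 + 30 + 31 + 14 = 453.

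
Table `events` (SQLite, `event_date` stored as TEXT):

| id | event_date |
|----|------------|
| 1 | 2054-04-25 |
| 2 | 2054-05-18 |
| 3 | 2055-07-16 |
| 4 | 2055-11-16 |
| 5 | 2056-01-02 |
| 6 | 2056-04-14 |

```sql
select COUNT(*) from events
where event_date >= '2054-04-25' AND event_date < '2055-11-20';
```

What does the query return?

Rows in [2054-04-25, 2055-11-20): 2054-04-25, 2054-05-18, 2055-07-16, 2055-11-16 → 4 rows.

4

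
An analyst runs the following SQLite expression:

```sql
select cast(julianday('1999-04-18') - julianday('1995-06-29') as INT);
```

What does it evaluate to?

1389

1 day remains in June 1995 after the 29th (30 − 29).
Full months from July 1995 through March 1999 contribute their day counts.
Then 18 days into April 1999.
Total: 1 + 31 + 31 + 30 + 31 + 30 + 31 + 31 + 29 + 31 + 30 + 31 + 30 + 31 + 31 + 30 + 31 + 30 + 31 + 31 + 28 + 31 + 30 + 31 + 30 + 31 + 31 + 30 + 31 + 30 + 31 + 31 + 28 + 31 + 30 + 31 + 30 + 31 + 31 + 30 + 31 + 30 + 31 + 31 + 28 + 31 + 18 = 1389.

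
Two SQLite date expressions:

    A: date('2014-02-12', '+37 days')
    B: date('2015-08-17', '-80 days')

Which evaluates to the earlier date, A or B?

A = 2014-03-21.
B = 2015-05-29.
A is earlier.

A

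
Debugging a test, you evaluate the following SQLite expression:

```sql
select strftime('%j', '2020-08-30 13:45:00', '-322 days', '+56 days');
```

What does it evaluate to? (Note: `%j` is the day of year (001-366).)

First apply '-322 days', '+56 days': 2020-08-30 13:45:00 → 2019-12-08 13:45:00.
Day-of-year for 2019-12-08: days since 2019-01-01 inclusive = 342, zero-padded to 342.

342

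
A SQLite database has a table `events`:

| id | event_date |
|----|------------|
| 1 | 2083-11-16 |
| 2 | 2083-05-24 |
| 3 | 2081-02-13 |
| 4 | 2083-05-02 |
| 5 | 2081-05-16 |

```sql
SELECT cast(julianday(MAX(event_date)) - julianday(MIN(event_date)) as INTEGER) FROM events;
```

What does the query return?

MIN = 2081-02-13, MAX = 2083-11-16.
15 days remain in February 2081 after the 13th (28 − 13).
Full months from March 2081 through October 2083 contribute their day counts.
Then 16 days into November 2083.
Total: 15 + 31 + 30 + 31 + 30 + 31 + 31 + 30 + 31 + 30 + 31 + 31 + 28 + 31 + 30 + 31 + 30 + 31 + 31 + 30 + 31 + 30 + 31 + 31 + 28 + 31 + 30 + 31 + 30 + 31 + 31 + 30 + 31 + 16 = 1006.

1006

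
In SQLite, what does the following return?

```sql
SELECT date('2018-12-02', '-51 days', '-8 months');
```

2018-02-12

Applying '-51 days' to 2018-12-02: counting 51 days back gives 2018-10-12.
Adding -8 months to 2018-10-12 gives 2018-02-12.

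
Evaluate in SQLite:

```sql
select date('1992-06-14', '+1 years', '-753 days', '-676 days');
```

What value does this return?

Adding +1 year to 1992-06-14 gives 1993-06-14.
Applying '-753 days' to 1993-06-14: counting 753 days back gives 1991-05-23.
Applying '-676 days' to 1991-05-23: counting 676 days back gives 1989-07-16.

1989-07-16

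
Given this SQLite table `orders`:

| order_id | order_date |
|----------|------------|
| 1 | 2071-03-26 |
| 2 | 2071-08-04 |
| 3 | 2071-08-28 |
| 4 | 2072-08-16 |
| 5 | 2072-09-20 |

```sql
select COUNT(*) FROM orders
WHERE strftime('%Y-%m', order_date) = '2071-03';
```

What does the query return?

Rows with year-month 2071-03: 2071-03-26 → 1.

1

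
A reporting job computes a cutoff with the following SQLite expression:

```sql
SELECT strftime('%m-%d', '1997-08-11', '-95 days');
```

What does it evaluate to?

First apply '-95 days': 1997-08-11 → 1997-05-08.
`%m-%d` extracts the month-day: 05-08.

05-08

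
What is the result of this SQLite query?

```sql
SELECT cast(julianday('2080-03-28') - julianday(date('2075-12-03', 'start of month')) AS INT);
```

`start of month` rewinds 2075-12-03 to 2075-12-01.
30 days remain in December 2075 after the 1st (31 − 1).
Full months from January 2076 through February 2080 contribute their day counts.
Then 28 days into March 2080.
Total: 30 + 31 + 29 + 31 + 30 + 31 + 30 + 31 + 31 + 30 + 31 + 30 + 31 + 31 + 28 + 31 + 30 + 31 + 30 + 31 + 31 + 30 + 31 + 30 + 31 + 31 + 28 + 31 + 30 + 31 + 30 + 31 + 31 + 30 + 31 + 30 + 31 + 31 + 28 + 31 + 30 + 31 + 30 + 31 + 31 + 30 + 31 + 30 + 31 + 31 + 29 + 28 = 1579.

1579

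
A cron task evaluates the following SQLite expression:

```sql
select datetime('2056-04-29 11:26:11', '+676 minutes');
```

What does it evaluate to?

2056-04-29 22:42:11

676 minutes = 11h 16m; +676 minutes from 2056-04-29 11:26:11 is 2056-04-29 22:42:11.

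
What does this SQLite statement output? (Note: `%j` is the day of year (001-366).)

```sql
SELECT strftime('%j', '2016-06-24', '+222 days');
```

032

First apply '+222 days': 2016-06-24 → 2017-02-01.
Day-of-year for 2017-02-01: days since 2017-01-01 inclusive = 32, zero-padded to 032.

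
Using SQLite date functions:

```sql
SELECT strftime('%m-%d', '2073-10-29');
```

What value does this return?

`%m-%d` extracts the month-day: 10-29.

10-29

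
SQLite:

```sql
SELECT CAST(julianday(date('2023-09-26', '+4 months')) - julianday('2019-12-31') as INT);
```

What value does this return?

Adding +4 months to 2023-09-26 gives 2024-01-26.
0 days remain in December 2019 after the 31st (31 − 31).
Full months from January 2020 through December 2023 contribute their day counts.
Then 26 days into January 2024.
Total: 0 + 31 + 29 + 31 + 30 + 31 + 30 + 31 + 31 + 30 + 31 + 30 + 31 + 31 + 28 + 31 + 30 + 31 + 30 + 31 + 31 + 30 + 31 + 30 + 31 + 31 + 28 + 31 + 30 + 31 + 30 + 31 + 31 + 30 + 31 + 30 + 31 + 31 + 28 + 31 + 30 + 31 + 30 + 31 + 31 + 30 + 31 + 30 + 31 + 26 = 1487.

1487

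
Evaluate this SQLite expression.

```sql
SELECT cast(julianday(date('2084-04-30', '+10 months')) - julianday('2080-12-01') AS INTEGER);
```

1552

Adding +10 months to 2084-04-30 targets 2085-02-30. February 2085 has only 28 days, so SQLite normalizes the 2-day overflow forward to 2085-03-02.
30 days remain in December 2080 after the 1st (31 − 1).
Full months from January 2081 through February 2085 contribute their day counts.
Then 2 days into March 2085.
Total: 30 + 31 + 28 + 31 + 30 + 31 + 30 + 31 + 31 + 30 + 31 + 30 + 31 + 31 + 28 + 31 + 30 + 31 + 30 + 31 + 31 + 30 + 31 + 30 + 31 + 31 + 28 + 31 + 30 + 31 + 30 + 31 + 31 + 30 + 31 + 30 + 31 + 31 + 29 + 31 + 30 + 31 + 30 + 31 + 31 + 30 + 31 + 30 + 31 + 31 + 28 + 2 = 1552.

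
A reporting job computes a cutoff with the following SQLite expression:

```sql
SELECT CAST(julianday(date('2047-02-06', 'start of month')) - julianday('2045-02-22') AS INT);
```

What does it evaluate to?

`start of month` rewinds 2047-02-06 to 2047-02-01.
6 days remain in February 2045 after the 22nd (28 − 22).
Full months from March 2045 through January 2047 contribute their day counts.
Then 1 day into February 2047.
Total: 6 + 31 + 30 + 31 + 30 + 31 + 31 + 30 + 31 + 30 + 31 + 31 + 28 + 31 + 30 + 31 + 30 + 31 + 31 + 30 + 31 + 30 + 31 + 31 + 1 = 709.

709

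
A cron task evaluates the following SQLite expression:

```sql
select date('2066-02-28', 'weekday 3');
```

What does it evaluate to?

2066-03-03

`weekday 3` advances to the next Wednesday; 2066-02-28 is a Sunday, so it moves forward to 2066-03-03.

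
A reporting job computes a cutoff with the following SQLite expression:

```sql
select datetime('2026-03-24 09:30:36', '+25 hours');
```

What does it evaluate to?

2026-03-25 10:30:36

+25 hours from 2026-03-24 09:30:36 is 2026-03-25 10:30:36 (crosses midnight).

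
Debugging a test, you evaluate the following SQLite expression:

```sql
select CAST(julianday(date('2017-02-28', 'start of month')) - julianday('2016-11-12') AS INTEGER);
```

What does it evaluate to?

`start of month` rewinds 2017-02-28 to 2017-02-01.
18 days remain in November 2016 after the 12th (30 − 12).
December 2016: 31 days.
January 2017: 31 days.
Then 1 day into February 2017.
Total: 18 + 31 + 31 + 1 = 81.

81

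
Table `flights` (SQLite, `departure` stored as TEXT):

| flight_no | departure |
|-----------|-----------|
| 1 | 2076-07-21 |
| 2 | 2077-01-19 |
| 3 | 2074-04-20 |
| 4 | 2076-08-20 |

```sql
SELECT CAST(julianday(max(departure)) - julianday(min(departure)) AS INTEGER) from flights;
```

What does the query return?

MIN = 2074-04-20, MAX = 2077-01-19.
10 days remain in April 2074 after the 20th (30 − 20).
Full months from May 2074 through December 2076 contribute their day counts.
Then 19 days into January 2077.
Total: 10 + 31 + 30 + 31 + 31 + 30 + 31 + 30 + 31 + 31 + 28 + 31 + 30 + 31 + 30 + 31 + 31 + 30 + 31 + 30 + 31 + 31 + 29 + 31 + 30 + 31 + 30 + 31 + 31 + 30 + 31 + 30 + 31 + 19 = 1005.

1005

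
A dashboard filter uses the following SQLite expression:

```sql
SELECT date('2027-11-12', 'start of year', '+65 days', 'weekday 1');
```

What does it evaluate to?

`start of year` rewinds 2027-11-12 to 2027-01-01.
Applying '+65 days' to 2027-01-01: counting 65 days forward gives 2027-03-07.
`weekday 1` advances to the next Monday; 2027-03-07 is a Sunday, so it moves forward to 2027-03-08.

2027-03-08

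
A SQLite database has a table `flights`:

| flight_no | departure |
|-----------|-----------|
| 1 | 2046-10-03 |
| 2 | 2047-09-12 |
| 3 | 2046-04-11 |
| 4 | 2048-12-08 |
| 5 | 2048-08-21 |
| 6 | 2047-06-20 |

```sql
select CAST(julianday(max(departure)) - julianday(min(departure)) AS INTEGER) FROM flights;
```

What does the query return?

972

MIN = 2046-04-11, MAX = 2048-12-08.
19 days remain in April 2046 after the 11th (30 − 11).
Full months from May 2046 through November 2048 contribute their day counts.
Then 8 days into December 2048.
Total: 19 + 31 + 30 + 31 + 31 + 30 + 31 + 30 + 31 + 31 + 28 + 31 + 30 + 31 + 30 + 31 + 31 + 30 + 31 + 30 + 31 + 31 + 29 + 31 + 30 + 31 + 30 + 31 + 31 + 30 + 31 + 30 + 8 = 972.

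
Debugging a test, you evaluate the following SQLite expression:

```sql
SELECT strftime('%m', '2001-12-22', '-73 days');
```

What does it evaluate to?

10

First apply '-73 days': 2001-12-22 → 2001-10-10.
`%m` extracts the 2-digit month (01-12): 10.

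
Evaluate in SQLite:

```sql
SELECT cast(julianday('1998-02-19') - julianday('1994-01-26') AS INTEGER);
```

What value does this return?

1485

5 days remain in January 1994 after the 26th (31 − 26).
Full months from February 1994 through January 1998 contribute their day counts.
Then 19 days into February 1998.
Total: 5 + 28 + 31 + 30 + 31 + 30 + 31 + 31 + 30 + 31 + 30 + 31 + 31 + 28 + 31 + 30 + 31 + 30 + 31 + 31 + 30 + 31 + 30 + 31 + 31 + 29 + 31 + 30 + 31 + 30 + 31 + 31 + 30 + 31 + 30 + 31 + 31 + 28 + 31 + 30 + 31 + 30 + 31 + 31 + 30 + 31 + 30 + 31 + 31 + 19 = 1485.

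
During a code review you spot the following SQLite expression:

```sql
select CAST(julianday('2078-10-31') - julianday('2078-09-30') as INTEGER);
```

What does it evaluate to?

31

0 days remain in September 2078 after the 30th (30 − 30).
Then 31 days into October 2078.
Total: 0 + 31 = 31.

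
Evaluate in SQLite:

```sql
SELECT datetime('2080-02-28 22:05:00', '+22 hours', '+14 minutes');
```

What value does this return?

2080-02-29 20:19:00

+22 hours from 2080-02-28 22:05:00 is 2080-02-29 20:05:00 (crosses midnight).
+14 minutes from 2080-02-29 20:05:00 is 2080-02-29 20:19:00.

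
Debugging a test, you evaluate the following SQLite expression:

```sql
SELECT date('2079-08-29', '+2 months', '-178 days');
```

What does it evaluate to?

2079-05-04

Adding +2 months to 2079-08-29 gives 2079-10-29.
Applying '-178 days' to 2079-10-29: counting 178 days back gives 2079-05-04.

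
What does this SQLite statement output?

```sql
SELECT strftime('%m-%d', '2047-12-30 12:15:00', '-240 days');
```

05-04

First apply '-240 days': 2047-12-30 12:15:00 → 2047-05-04 12:15:00.
`%m-%d` extracts the month-day: 05-04.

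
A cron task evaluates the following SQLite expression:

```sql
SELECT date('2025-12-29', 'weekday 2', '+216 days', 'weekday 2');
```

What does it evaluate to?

2026-08-04

`weekday 2` advances to the next Tuesday; 2025-12-29 is a Monday, so it moves forward to 2025-12-30.
Applying '+216 days' to 2025-12-30: counting 216 days forward gives 2026-08-03.
`weekday 2` advances to the next Tuesday; 2026-08-03 is a Monday, so it moves forward to 2026-08-04.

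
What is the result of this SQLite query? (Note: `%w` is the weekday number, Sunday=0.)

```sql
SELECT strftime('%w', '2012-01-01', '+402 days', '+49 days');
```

3

First apply '+402 days', '+49 days': 2012-01-01 → 2013-03-27.
2013-03-27 is a Wednesday; with Sunday=0 that is 3.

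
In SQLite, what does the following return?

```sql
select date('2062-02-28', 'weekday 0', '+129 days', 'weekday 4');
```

2062-07-13

`weekday 0` advances to the next Sunday; 2062-02-28 is a Tuesday, so it moves forward to 2062-03-05.
Applying '+129 days' to 2062-03-05: counting 129 days forward gives 2062-07-12.
`weekday 4` advances to the next Thursday; 2062-07-12 is a Wednesday, so it moves forward to 2062-07-13.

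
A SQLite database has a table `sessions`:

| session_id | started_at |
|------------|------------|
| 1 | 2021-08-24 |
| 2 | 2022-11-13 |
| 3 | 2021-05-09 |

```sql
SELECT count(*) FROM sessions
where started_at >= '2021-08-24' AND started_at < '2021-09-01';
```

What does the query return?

1

Rows in [2021-08-24, 2021-09-01): 2021-08-24 → 1 row.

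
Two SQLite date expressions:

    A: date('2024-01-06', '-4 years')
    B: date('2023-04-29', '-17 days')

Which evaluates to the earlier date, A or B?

A = 2020-01-06.
B = 2023-04-12.
A is earlier.

A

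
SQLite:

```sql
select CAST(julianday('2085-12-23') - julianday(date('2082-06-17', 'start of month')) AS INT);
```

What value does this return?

1301

`start of month` rewinds 2082-06-17 to 2082-06-01.
29 days remain in June 2082 after the 1st (30 − 1).
Full months from July 2082 through November 2085 contribute their day counts.
Then 23 days into December 2085.
Total: 29 + 31 + 31 + 30 + 31 + 30 + 31 + 31 + 28 + 31 + 30 + 31 + 30 + 31 + 31 + 30 + 31 + 30 + 31 + 31 + 29 + 31 + 30 + 31 + 30 + 31 + 31 + 30 + 31 + 30 + 31 + 31 + 28 + 31 + 30 + 31 + 30 + 31 + 31 + 30 + 31 + 30 + 23 = 1301.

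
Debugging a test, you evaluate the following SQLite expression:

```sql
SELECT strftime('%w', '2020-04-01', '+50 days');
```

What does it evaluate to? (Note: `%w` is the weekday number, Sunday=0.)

4

First apply '+50 days': 2020-04-01 → 2020-05-21.
2020-05-21 is a Thursday; with Sunday=0 that is 4.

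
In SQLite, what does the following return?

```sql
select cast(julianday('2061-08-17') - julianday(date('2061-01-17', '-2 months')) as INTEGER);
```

Adding -2 months to 2061-01-17 gives 2060-11-17.
13 days remain in November 2060 after the 17th (30 − 17).
Full months from December 2060 through July 2061 contribute their day counts.
Then 17 days into August 2061.
Total: 13 + 31 + 31 + 28 + 31 + 30 + 31 + 30 + 31 + 17 = 273.

273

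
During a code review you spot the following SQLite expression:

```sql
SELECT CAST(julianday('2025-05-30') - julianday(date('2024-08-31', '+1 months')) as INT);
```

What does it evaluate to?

241

Adding +1 month to 2024-08-31 targets 2024-09-31. September 2024 has only 30 days, so SQLite normalizes the 1-day overflow forward to 2024-10-01.
30 days remain in October 2024 after the 1st (31 − 1).
Full months from November 2024 through April 2025 contribute their day counts.
Then 30 days into May 2025.
Total: 30 + 30 + 31 + 31 + 28 + 31 + 30 + 30 = 241.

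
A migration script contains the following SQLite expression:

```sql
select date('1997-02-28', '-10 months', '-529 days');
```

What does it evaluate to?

1994-11-16

Adding -10 months to 1997-02-28 gives 1996-04-28.
Applying '-529 days' to 1996-04-28: counting 529 days back gives 1994-11-16.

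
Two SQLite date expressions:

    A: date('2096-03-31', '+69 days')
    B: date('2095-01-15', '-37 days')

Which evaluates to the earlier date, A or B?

A = 2096-06-08.
B = 2094-12-09.
B is earlier.

B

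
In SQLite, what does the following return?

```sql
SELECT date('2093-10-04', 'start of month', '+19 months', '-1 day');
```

`start of month` rewinds 2093-10-04 to 2093-10-01.
Adding +19 months to 2093-10-01 gives 2095-05-01.
Going back 1 day from 2095-05-01 reaches 2095-04-30 (last day of April, 30 days).

2095-04-30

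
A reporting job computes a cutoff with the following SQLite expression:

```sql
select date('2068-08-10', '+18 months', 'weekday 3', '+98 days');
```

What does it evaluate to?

Adding +18 months to 2068-08-10 gives 2070-02-10.
`weekday 3` advances to the next Wednesday; 2070-02-10 is a Monday, so it moves forward to 2070-02-12.
Applying '+98 days' to 2070-02-12: counting 98 days forward gives 2070-05-21.

2070-05-21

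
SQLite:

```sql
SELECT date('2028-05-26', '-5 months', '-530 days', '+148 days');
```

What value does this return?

2026-12-09

Adding -5 months to 2028-05-26 gives 2027-12-26.
Applying '-530 days' to 2027-12-26: counting 530 days back gives 2026-07-14.
Applying '+148 days' to 2026-07-14: counting 148 days forward gives 2026-12-09.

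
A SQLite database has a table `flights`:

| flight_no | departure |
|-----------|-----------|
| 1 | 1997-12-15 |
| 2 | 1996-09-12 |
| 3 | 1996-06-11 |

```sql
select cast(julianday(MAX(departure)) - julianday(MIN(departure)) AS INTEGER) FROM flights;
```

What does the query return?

MIN = 1996-06-11, MAX = 1997-12-15.
19 days remain in June 1996 after the 11th (30 − 11).
Full months from July 1996 through November 1997 contribute their day counts.
Then 15 days into December 1997.
Total: 19 + 31 + 31 + 30 + 31 + 30 + 31 + 31 + 28 + 31 + 30 + 31 + 30 + 31 + 31 + 30 + 31 + 30 + 15 = 552.

552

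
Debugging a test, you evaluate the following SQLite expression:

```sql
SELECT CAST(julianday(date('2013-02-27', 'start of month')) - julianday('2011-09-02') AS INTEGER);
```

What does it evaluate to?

`start of month` rewinds 2013-02-27 to 2013-02-01.
28 days remain in September 2011 after the 2nd (30 − 2).
Full months from October 2011 through January 2013 contribute their day counts.
Then 1 day into February 2013.
Total: 28 + 31 + 30 + 31 + 31 + 29 + 31 + 30 + 31 + 30 + 31 + 31 + 30 + 31 + 30 + 31 + 31 + 1 = 518.

518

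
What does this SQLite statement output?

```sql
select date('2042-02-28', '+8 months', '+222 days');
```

Adding +8 months to 2042-02-28 gives 2042-10-28.
Applying '+222 days' to 2042-10-28: counting 222 days forward gives 2043-06-07.

2043-06-07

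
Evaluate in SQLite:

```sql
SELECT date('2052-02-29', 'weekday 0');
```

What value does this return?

`weekday 0` advances to the next Sunday; 2052-02-29 is a Thursday, so it moves forward to 2052-03-03.

2052-03-03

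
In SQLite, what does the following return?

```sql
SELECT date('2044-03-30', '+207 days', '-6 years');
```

Applying '+207 days' to 2044-03-30: counting 207 days forward gives 2044-10-23.
Adding -6 years to 2044-10-23 gives 2038-10-23.

2038-10-23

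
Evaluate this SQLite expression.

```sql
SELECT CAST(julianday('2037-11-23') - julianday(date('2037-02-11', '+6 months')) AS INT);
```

104

Adding +6 months to 2037-02-11 gives 2037-08-11.
20 days remain in August 2037 after the 11th (31 − 11).
September 2037: 30 days.
October 2037: 31 days.
Then 23 days into November 2037.
Total: 20 + 30 + 31 + 23 = 104.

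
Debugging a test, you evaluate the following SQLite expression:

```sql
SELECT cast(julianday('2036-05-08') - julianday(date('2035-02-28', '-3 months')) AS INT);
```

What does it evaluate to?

527

Adding -3 months to 2035-02-28 gives 2034-11-28.
2 days remain in November 2034 after the 28th (30 − 28).
Full months from December 2034 through April 2036 contribute their day counts.
Then 8 days into May 2036.
Total: 2 + 31 + 31 + 28 + 31 + 30 + 31 + 30 + 31 + 31 + 30 + 31 + 30 + 31 + 31 + 29 + 31 + 30 + 8 = 527.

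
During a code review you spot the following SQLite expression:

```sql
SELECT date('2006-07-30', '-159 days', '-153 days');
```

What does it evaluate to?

Applying '-159 days' to 2006-07-30: counting 159 days back gives 2006-02-21.
Applying '-153 days' to 2006-02-21: counting 153 days back gives 2005-09-21.

2005-09-21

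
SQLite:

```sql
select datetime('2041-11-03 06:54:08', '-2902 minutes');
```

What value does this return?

2041-11-01 06:32:08

2902 minutes = 48h 22m; -2902 minutes from 2041-11-03 06:54:08 is 2041-11-01 06:32:08 (crosses midnight).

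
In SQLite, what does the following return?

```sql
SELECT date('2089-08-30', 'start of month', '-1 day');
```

2089-07-31

`start of month` rewinds 2089-08-30 to 2089-08-01.
Going back 1 day from 2089-08-01 reaches 2089-07-31 (last day of July, 31 days).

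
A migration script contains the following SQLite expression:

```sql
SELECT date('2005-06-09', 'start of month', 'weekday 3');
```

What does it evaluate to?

`start of month` rewinds 2005-06-09 to 2005-06-01.
`weekday 3` advances to the next Wednesday; 2005-06-01 is already a Wednesday, so it stays at 2005-06-01.

2005-06-01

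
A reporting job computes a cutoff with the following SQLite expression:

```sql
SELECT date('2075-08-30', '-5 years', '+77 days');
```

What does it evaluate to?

Adding -5 years to 2075-08-30 gives 2070-08-30.
Applying '+77 days' to 2070-08-30: counting 77 days forward gives 2070-11-15.

2070-11-15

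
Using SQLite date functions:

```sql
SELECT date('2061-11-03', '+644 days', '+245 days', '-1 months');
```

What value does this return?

2064-03-10

Applying '+644 days' to 2061-11-03: counting 644 days forward gives 2063-08-09.
Applying '+245 days' to 2063-08-09: counting 245 days forward gives 2064-04-10.
Adding -1 month to 2064-04-10 gives 2064-03-10.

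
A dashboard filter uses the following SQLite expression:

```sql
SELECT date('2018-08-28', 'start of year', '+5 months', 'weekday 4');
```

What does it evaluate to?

`start of year` rewinds 2018-08-28 to 2018-01-01.
Adding +5 months to 2018-01-01 gives 2018-06-01.
`weekday 4` advances to the next Thursday; 2018-06-01 is a Friday, so it moves forward to 2018-06-07.

2018-06-07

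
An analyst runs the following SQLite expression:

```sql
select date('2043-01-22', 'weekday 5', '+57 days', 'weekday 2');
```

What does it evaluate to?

`weekday 5` advances to the next Friday; 2043-01-22 is a Thursday, so it moves forward to 2043-01-23.
Applying '+57 days' to 2043-01-23: counting 57 days forward gives 2043-03-21.
`weekday 2` advances to the next Tuesday; 2043-03-21 is a Saturday, so it moves forward to 2043-03-24.

2043-03-24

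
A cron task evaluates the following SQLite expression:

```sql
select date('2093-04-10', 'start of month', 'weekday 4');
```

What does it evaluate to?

2093-04-02

`start of month` rewinds 2093-04-10 to 2093-04-01.
`weekday 4` advances to the next Thursday; 2093-04-01 is a Wednesday, so it moves forward to 2093-04-02.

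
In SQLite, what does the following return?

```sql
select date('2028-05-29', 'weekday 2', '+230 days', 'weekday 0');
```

2029-01-21

`weekday 2` advances to the next Tuesday; 2028-05-29 is a Monday, so it moves forward to 2028-05-30.
Applying '+230 days' to 2028-05-30: counting 230 days forward gives 2029-01-15.
`weekday 0` advances to the next Sunday; 2029-01-15 is a Monday, so it moves forward to 2029-01-21.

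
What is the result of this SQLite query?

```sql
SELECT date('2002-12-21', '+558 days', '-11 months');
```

2003-08-01

Applying '+558 days' to 2002-12-21: counting 558 days forward gives 2004-07-01.
Adding -11 months to 2004-07-01 gives 2003-08-01.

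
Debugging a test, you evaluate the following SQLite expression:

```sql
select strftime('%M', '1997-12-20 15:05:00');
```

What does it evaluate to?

05

`%M` extracts the 2-digit minute: 05.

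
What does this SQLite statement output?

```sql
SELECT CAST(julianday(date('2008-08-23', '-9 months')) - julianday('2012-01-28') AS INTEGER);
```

-1527

Adding -9 months to 2008-08-23 gives 2007-11-23.
7 days remain in November 2007 after the 23rd (30 − 23).
Full months from December 2007 through December 2011 contribute their day counts.
Then 28 days into January 2012.
Total: 7 + 31 + 31 + 29 + 31 + 30 + 31 + 30 + 31 + 31 + 30 + 31 + 30 + 31 + 31 + 28 + 31 + 30 + 31 + 30 + 31 + 31 + 30 + 31 + 30 + 31 + 31 + 28 + 31 + 30 + 31 + 30 + 31 + 31 + 30 + 31 + 30 + 31 + 31 + 28 + 31 + 30 + 31 + 30 + 31 + 31 + 30 + 31 + 30 + 31 + 28 = 1527.
The subtraction is earlier − later, so the result is −1527 → -1527.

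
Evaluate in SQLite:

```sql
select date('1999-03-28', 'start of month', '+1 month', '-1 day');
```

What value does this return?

1999-03-31

`start of month` rewinds 1999-03-28 to 1999-03-01.
Adding +1 month to 1999-03-01 gives 1999-04-01.
Going back 1 day from 1999-04-01 reaches 1999-03-31 (last day of March, 31 days).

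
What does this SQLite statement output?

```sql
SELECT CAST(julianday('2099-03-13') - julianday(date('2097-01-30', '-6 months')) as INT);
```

956

Adding -6 months to 2097-01-30 gives 2096-07-30.
1 day remains in July 2096 after the 30th (31 − 30).
Full months from August 2096 through February 2099 contribute their day counts.
Then 13 days into March 2099.
Total: 1 + 31 + 30 + 31 + 30 + 31 + 31 + 28 + 31 + 30 + 31 + 30 + 31 + 31 + 30 + 31 + 30 + 31 + 31 + 28 + 31 + 30 + 31 + 30 + 31 + 31 + 30 + 31 + 30 + 31 + 31 + 28 + 13 = 956.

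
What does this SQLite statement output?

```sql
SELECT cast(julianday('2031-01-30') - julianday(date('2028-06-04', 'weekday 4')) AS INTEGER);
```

966

`weekday 4` advances to the next Thursday; 2028-06-04 is a Sunday, so it moves forward to 2028-06-08.
22 days remain in June 2028 after the 8th (30 − 8).
Full months from July 2028 through December 2030 contribute their day counts.
Then 30 days into January 2031.
Total: 22 + 31 + 31 + 30 + 31 + 30 + 31 + 31 + 28 + 31 + 30 + 31 + 30 + 31 + 31 + 30 + 31 + 30 + 31 + 31 + 28 + 31 + 30 + 31 + 30 + 31 + 31 + 30 + 31 + 30 + 31 + 30 = 966.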